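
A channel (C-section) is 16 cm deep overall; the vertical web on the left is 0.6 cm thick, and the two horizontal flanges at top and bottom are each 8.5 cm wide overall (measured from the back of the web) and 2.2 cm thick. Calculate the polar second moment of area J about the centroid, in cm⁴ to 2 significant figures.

J ≈ 2200 cm⁴

Break the section into simple shapes (no overlaps), measuring from the bottom-left corner of the bounding box.
Web: 0.6 × 16, A = 9.6 cm², y = 8 cm, Ī = 204.8 cm⁴.
Top flange (beyond web): 7.9 × 2.2, A = 17.38 cm², y = 14.9 cm, Ī = 7.01 cm⁴.
Bottom flange (beyond web): 7.9 × 2.2, A = 17.38 cm², y = 1.1 cm, Ī = 7.01 cm⁴.
By symmetry the centroid is at mid-height, ȳ = 8 cm.
Transfer each piece to the centroidal x-axis using Ī + A·d² with d = y − 8:
  web: d = 0 cm → contributes +204.8 cm⁴
  top flange (beyond web): d = 6.9 cm → contributes +834.5 cm⁴
  bottom flange (beyond web): d = -6.9 cm → contributes +834.5 cm⁴
Total I = 1 874 cm⁴.
For the y-axis: x̄ = 3.63 cm.
Repeating about the centroidal y-axis gives I_y = 316.9 cm⁴.
Polar second moment: J = I_x + I_y = 2 191 cm⁴.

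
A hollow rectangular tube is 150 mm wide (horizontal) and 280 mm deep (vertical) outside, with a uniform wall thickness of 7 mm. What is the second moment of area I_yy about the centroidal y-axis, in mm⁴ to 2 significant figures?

I_yy ≈ 2.3 × 10⁷ mm⁴

Split into non-overlapping primitives; take the origin at the lower-left of the bounding box.
Outer rectangle: 150 × 280, A = 42 000 mm², x = 75 mm, Ī = 78 750 000 mm⁴.
Inner void (subtracted): 136 × 266, A = 36 176 mm², x = 75 mm, Ī = 55 759 275 mm⁴.
By symmetry the centroid is at mid-width, x̄ = 75 mm.
All pieces are centred on the centroidal y-axis, so I = ΣĪ (holes subtracted) = 22 990 725 mm⁴.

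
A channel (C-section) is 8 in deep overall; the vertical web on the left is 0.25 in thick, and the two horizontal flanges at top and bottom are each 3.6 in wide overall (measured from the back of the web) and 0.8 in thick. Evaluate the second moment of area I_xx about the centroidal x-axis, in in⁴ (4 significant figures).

Break the section into simple shapes (no overlaps), measuring from the bottom-left corner of the bounding box.
Web: 0.25 × 8, A = 2 in², y = 4 in, Ī = 10.6667 in⁴.
Top flange (beyond web): 3.35 × 0.8, A = 2.68 in², y = 7.6 in, Ī = 0.142933 in⁴.
Bottom flange (beyond web): 3.35 × 0.8, A = 2.68 in², y = 0.4 in, Ī = 0.142933 in⁴.
By symmetry the centroid is at mid-height, ȳ = 4 in.
Transfer each piece to the centroidal x-axis using Ī + A·d² with d = y − 4:
  web: d = 0 in → contributes +10.6667 in⁴
  top flange (beyond web): d = 3.6 in → contributes +34.8757 in⁴
  bottom flange (beyond web): d = -3.6 in → contributes +34.8757 in⁴
Total I = 80.4181 in⁴.

I_xx ≈ 80.42 in⁴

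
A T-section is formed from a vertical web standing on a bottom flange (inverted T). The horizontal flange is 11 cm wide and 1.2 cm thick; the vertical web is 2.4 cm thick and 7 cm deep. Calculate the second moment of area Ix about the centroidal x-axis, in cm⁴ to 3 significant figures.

Decompose the section into non-overlapping parts with the origin at the bottom-left of its bounding rectangle.
Flange: 11 × 1.2, A = 13.2 cm², y = 0.6 cm, Ī = 1.584 cm⁴.
Web: 2.4 × 7, A = 16.8 cm², y = 4.7 cm, Ī = 68.6 cm⁴.
Centroid: ȳ = ΣA·y / ΣA = 2.896 cm.
Transfer each piece to the centroidal x-axis using Ī + A·d² with d = y − 2.896:
  flange: d = -2.296 cm → contributes +71.169 cm⁴
  web: d = 1.804 cm → contributes +123.27 cm⁴
Total I = 194.44 cm⁴.

Ix ≈ 194 cm⁴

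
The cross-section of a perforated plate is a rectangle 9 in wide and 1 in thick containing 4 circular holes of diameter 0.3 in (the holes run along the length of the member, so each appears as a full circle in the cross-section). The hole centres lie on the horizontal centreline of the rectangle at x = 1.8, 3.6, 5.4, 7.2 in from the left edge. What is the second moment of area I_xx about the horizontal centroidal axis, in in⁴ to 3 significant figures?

Decompose the section into non-overlapping parts with the origin at the bottom-left of its bounding rectangle.
Plate: 9 × 1, A = 9 in², y = 0.5 in, Ī = 0.75 in⁴.
Hole 1 (subtracted): ⌀0.3, A = 0.070686 in², y = 0.5 in, Ī = 0.00039761 in⁴.
Hole 2 (subtracted): ⌀0.3, A = 0.070686 in², y = 0.5 in, Ī = 0.00039761 in⁴.
Hole 3 (subtracted): ⌀0.3, A = 0.070686 in², y = 0.5 in, Ī = 0.00039761 in⁴.
Hole 4 (subtracted): ⌀0.3, A = 0.070686 in², y = 0.5 in, Ī = 0.00039761 in⁴.
By symmetry the centroid is at mid-height, ȳ = 0.5 in.
All pieces are centred on the horizontal centroidal axis, so I = ΣĪ (holes subtracted) = 0.74841 in⁴.

I_xx ≈ 0.748 in⁴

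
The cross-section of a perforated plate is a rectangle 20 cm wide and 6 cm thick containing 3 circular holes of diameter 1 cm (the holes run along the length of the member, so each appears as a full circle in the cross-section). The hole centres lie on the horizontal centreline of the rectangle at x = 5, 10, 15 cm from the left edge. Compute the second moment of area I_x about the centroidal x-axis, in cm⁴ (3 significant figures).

I_x ≈ 360 cm⁴

Break the section into simple shapes (no overlaps), measuring from the bottom-left corner of the bounding box.
Plate: 20 × 6, A = 120 cm², y = 3 cm, Ī = 360 cm⁴.
Hole 1 (subtracted): ⌀1, A = 0.7854 cm², y = 3 cm, Ī = 0.049087 cm⁴.
Hole 2 (subtracted): ⌀1, A = 0.7854 cm², y = 3 cm, Ī = 0.049087 cm⁴.
Hole 3 (subtracted): ⌀1, A = 0.7854 cm², y = 3 cm, Ī = 0.049087 cm⁴.
By symmetry the centroid is at mid-height, ȳ = 3 cm.
All pieces are centred on the centroidal x-axis, so I = ΣĪ (holes subtracted) = 359.85 cm⁴.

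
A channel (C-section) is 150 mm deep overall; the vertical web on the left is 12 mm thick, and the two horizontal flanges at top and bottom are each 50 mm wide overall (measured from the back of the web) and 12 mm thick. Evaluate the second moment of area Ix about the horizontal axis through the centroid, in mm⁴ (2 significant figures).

Ix ≈ 7.7 × 10⁶ mm⁴

Decompose the section into non-overlapping parts with the origin at the bottom-left of its bounding rectangle.
Web: 12 × 150, A = 1 800 mm², y = 75 mm, Ī = 3 375 000 mm⁴.
Top flange (beyond web): 38 × 12, A = 456 mm², y = 144 mm, Ī = 5 472 mm⁴.
Bottom flange (beyond web): 38 × 12, A = 456 mm², y = 6 mm, Ī = 5 472 mm⁴.
By symmetry the centroid is at mid-height, ȳ = 75 mm.
Transfer each piece to the horizontal axis through the centroid using Ī + A·d² with d = y − 75:
  web: d = 0 mm → contributes +3 375 000 mm⁴
  top flange (beyond web): d = 69 mm → contributes +2 176 488 mm⁴
  bottom flange (beyond web): d = -69 mm → contributes +2 176 488 mm⁴
Total I = 7 727 976 mm⁴.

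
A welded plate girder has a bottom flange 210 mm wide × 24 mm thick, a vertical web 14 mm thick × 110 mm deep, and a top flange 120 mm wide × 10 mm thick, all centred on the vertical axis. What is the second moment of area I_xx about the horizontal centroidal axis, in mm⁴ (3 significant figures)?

Split into non-overlapping primitives; take the origin at the lower-left of the bounding box.
Bottom plate: 210 × 24, A = 5 040 mm², y = 12 mm, Ī = 241 920 mm⁴.
Web plate: 14 × 110, A = 1 540 mm², y = 79 mm, Ī = 1 552 833 mm⁴.
Top plate: 120 × 10, A = 1 200 mm², y = 139 mm, Ī = 10 000 mm⁴.
Centroid: ȳ = ΣA·y / ΣA = 44.851 mm.
Transfer each piece to the horizontal centroidal axis using Ī + A·d² with d = y − 44.851:
  bottom plate: d = -32.851 mm → contributes +5 680 995 mm⁴
  web plate: d = 34.149 mm → contributes +3 348 721 mm⁴
  top plate: d = 94.149 mm → contributes +10 646 864 mm⁴
Total I = 19 676 580 mm⁴.

I_xx ≈ 1.97 × 10⁷ mm⁴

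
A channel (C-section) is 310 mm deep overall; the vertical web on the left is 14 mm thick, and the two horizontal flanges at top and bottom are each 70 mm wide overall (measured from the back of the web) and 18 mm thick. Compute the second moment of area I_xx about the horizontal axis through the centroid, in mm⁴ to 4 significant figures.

Break the section into simple shapes (no overlaps), measuring from the bottom-left corner of the bounding box.
Web: 14 × 310, A = 4 340 mm², y = 155 mm, Ī = 34 756 167 mm⁴.
Top flange (beyond web): 56 × 18, A = 1 008 mm², y = 301 mm, Ī = 27 216 mm⁴.
Bottom flange (beyond web): 56 × 18, A = 1 008 mm², y = 9 mm, Ī = 27 216 mm⁴.
By symmetry the centroid is at mid-height, ȳ = 155 mm.
Transfer each piece to the horizontal axis through the centroid using Ī + A·d² with d = y − 155:
  web: d = 0 mm → contributes +34 756 167 mm⁴
  top flange (beyond web): d = 146 mm → contributes +21 513 744 mm⁴
  bottom flange (beyond web): d = -146 mm → contributes +21 513 744 mm⁴
Total I = 77 783 655 mm⁴.

I_xx ≈ 7.778 × 10⁷ mm⁴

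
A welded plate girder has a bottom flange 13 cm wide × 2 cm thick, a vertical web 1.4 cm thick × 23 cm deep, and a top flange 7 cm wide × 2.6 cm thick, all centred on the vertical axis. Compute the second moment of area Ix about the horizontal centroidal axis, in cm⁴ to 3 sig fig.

Split into non-overlapping primitives; take the origin at the lower-left of the bounding box.
Bottom plate: 13 × 2, A = 26 cm², y = 1 cm, Ī = 8.6667 cm⁴.
Web plate: 1.4 × 23, A = 32.2 cm², y = 13.5 cm, Ī = 1419.5 cm⁴.
Top plate: 7 × 2.6, A = 18.2 cm², y = 26.3 cm, Ī = 10.253 cm⁴.
Centroid: ȳ = ΣA·y / ΣA = 12.295 cm.
Transfer each piece to the horizontal centroidal axis using Ī + A·d² with d = y − 12.295:
  bottom plate: d = -11.295 cm → contributes +3325.8 cm⁴
  web plate: d = 1.2047 cm → contributes +1466.2 cm⁴
  top plate: d = 14.005 cm → contributes +3579.9 cm⁴
Total I = 8371.9 cm⁴.

Ix ≈ 8370 cm⁴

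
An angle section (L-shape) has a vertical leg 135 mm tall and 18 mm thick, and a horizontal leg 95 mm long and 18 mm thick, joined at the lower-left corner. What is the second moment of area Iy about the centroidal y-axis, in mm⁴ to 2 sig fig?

Iy ≈ 2.7 × 10⁶ mm⁴

Decompose the section into non-overlapping parts with the origin at the bottom-left of its bounding rectangle.
Vertical leg: 18 × 135, A = 2 430 mm², x = 9 mm, Ī = 65 610 mm⁴.
Horizontal leg (remainder): 77 × 18, A = 1 386 mm², x = 56.5 mm, Ī = 684 800 mm⁴.
Centroid: x̄ = ΣA·x / ΣA = 26.25 mm.
Transfer each piece to the centroidal y-axis using Ī + A·d² with d = x − 26.25:
  vertical leg: d = -17.25 mm → contributes +788 885 mm⁴
  horizontal leg (remainder): d = 30.25 mm → contributes +1 952 878 mm⁴
Total I = 2 741 763 mm⁴.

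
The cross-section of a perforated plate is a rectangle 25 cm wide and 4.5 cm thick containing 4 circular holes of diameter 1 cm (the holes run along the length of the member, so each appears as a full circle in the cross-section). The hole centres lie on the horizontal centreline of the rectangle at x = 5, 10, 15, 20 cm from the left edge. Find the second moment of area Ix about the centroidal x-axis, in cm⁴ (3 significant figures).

Ix ≈ 190 cm⁴

Split into non-overlapping primitives; take the origin at the lower-left of the bounding box.
Plate: 25 × 4.5, A = 112.5 cm², y = 2.25 cm, Ī = 189.84 cm⁴.
Hole 1 (subtracted): ⌀1, A = 0.7854 cm², y = 2.25 cm, Ī = 0.049087 cm⁴.
Hole 2 (subtracted): ⌀1, A = 0.7854 cm², y = 2.25 cm, Ī = 0.049087 cm⁴.
Hole 3 (subtracted): ⌀1, A = 0.7854 cm², y = 2.25 cm, Ī = 0.049087 cm⁴.
Hole 4 (subtracted): ⌀1, A = 0.7854 cm², y = 2.25 cm, Ī = 0.049087 cm⁴.
By symmetry the centroid is at mid-height, ȳ = 2.25 cm.
All pieces are centred on the centroidal x-axis, so I = ΣĪ (holes subtracted) = 189.65 cm⁴.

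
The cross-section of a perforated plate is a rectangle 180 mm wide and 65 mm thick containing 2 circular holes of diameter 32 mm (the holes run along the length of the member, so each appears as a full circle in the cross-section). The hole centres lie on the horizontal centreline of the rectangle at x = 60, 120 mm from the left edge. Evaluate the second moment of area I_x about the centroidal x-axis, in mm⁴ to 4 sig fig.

I_x ≈ 4.016 × 10⁶ mm⁴

Treat the section as a set of non-overlapping primitives; coordinates are from the bounding-box lower-left.
Plate: 180 × 65, A = 11 700 mm², y = 32.5 mm, Ī = 4 119 375 mm⁴.
Hole 1 (subtracted): ⌀32, A = 804.248 mm², y = 32.5 mm, Ī = 51471.9 mm⁴.
Hole 2 (subtracted): ⌀32, A = 804.248 mm², y = 32.5 mm, Ī = 51471.9 mm⁴.
By symmetry the centroid is at mid-height, ȳ = 32.5 mm.
All pieces are centred on the centroidal x-axis, so I = ΣĪ (holes subtracted) = 4 016 431 mm⁴.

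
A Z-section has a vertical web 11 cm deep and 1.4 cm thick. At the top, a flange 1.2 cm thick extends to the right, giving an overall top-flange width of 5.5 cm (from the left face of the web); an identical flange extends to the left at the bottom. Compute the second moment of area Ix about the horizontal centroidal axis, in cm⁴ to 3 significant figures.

Ix ≈ 393 cm⁴

Decompose the section into non-overlapping parts with the origin at the bottom-left of its bounding rectangle.
Web: 1.4 × 11, A = 15.4 cm², y = 5.5 cm, Ī = 155.28 cm⁴.
Top flange (beyond web): 4.1 × 1.2, A = 4.92 cm², y = 10.4 cm, Ī = 0.5904 cm⁴.
Bottom flange (beyond web): 4.1 × 1.2, A = 4.92 cm², y = 0.6 cm, Ī = 0.5904 cm⁴.
Centroid: ȳ = ΣA·y / ΣA = 5.5 cm.
Transfer each piece to the horizontal centroidal axis using Ī + A·d² with d = y − 5.5:
  web: d = 0 cm → contributes +155.28 cm⁴
  top flange (beyond web): d = 4.9 cm → contributes +118.72 cm⁴
  bottom flange (beyond web): d = -4.9 cm → contributes +118.72 cm⁴
Total I = 392.72 cm⁴.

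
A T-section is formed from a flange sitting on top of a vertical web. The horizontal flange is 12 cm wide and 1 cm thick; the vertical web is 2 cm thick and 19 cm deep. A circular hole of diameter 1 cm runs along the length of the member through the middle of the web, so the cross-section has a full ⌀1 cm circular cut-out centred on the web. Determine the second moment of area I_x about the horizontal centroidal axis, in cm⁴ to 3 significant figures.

I_x ≈ 2050 cm⁴

Decompose the section into non-overlapping parts with the origin at the bottom-left of its bounding rectangle.
Flange: 12 × 1, A = 12 cm², y = 19.5 cm, Ī = 1 cm⁴.
Web: 2 × 19, A = 38 cm², y = 9.5 cm, Ī = 1143.2 cm⁴.
Hole (subtracted): ⌀1, A = 0.7854 cm², y = 9.5 cm, Ī = 0.049087 cm⁴.
Centroid: ȳ = ΣA·y / ΣA = 11.938 cm.
Transfer each piece to the horizontal centroidal axis using Ī + A·d² with d = y − 11.938:
  flange: d = 7.5617 cm → contributes +687.15 cm⁴
  web: d = -2.4383 cm → contributes +1369.1 cm⁴
  hole: d = -2.4383 cm → contributes −4.7185 cm⁴
Total I = 2051.5 cm⁴.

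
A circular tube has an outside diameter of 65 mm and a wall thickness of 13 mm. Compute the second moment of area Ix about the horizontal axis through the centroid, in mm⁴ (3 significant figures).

Split into non-overlapping primitives; take the origin at the lower-left of the bounding box.
Outer circle: ⌀65, A = 3318.3 mm², y = 32.5 mm, Ī = 876 241 mm⁴.
Bore (subtracted): ⌀39, A = 1194.6 mm², y = 32.5 mm, Ī = 113 561 mm⁴.
By symmetry the centroid is at mid-height, ȳ = 32.5 mm.
All pieces are centred on the horizontal axis through the centroid, so I = ΣĪ (holes subtracted) = 762 680 mm⁴.

Ix ≈ 7.63 × 10⁵ mm⁴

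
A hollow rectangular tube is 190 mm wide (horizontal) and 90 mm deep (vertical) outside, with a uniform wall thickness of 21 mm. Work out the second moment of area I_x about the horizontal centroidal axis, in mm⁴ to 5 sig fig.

Break the section into simple shapes (no overlaps), measuring from the bottom-left corner of the bounding box.
Outer rectangle: 190 × 90, A = 17 100 mm², y = 45 mm, Ī = 11 542 500 mm⁴.
Inner void (subtracted): 148 × 48, A = 7 104 mm², y = 45 mm, Ī = 1 363 968 mm⁴.
By symmetry the centroid is at mid-height, ȳ = 45 mm.
All pieces are centred on the horizontal centroidal axis, so I = ΣĪ (holes subtracted) = 10 178 532 mm⁴.

I_x ≈ 1.0179 × 10⁷ mm⁴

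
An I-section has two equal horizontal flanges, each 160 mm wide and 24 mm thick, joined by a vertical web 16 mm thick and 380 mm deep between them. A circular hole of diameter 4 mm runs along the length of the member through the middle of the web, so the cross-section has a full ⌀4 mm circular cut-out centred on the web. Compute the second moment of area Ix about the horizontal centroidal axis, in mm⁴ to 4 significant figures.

Ix ≈ 3.869 × 10⁸ mm⁴

Treat the section as a set of non-overlapping primitives; coordinates are from the bounding-box lower-left.
Bottom flange: 160 × 24, A = 3 840 mm², y = 12 mm, Ī = 184 320 mm⁴.
Web: 16 × 380, A = 6 080 mm², y = 214 mm, Ī = 73 162 667 mm⁴.
Top flange: 160 × 24, A = 3 840 mm², y = 416 mm, Ī = 184 320 mm⁴.
Hole (subtracted): ⌀4, A = 12.5664 mm², y = 214 mm, Ī = 12.5664 mm⁴.
By symmetry the centroid is at mid-height, ȳ = 214 mm.
Transfer each piece to the horizontal centroidal axis using Ī + A·d² with d = y − 214:
  bottom flange: d = -202 mm → contributes +156 871 680 mm⁴
  web: d = 0 mm → contributes +73 162 667 mm⁴
  top flange: d = 202 mm → contributes +156 871 680 mm⁴
  hole: d = 0 mm → contributes −12.5664 mm⁴
Total I = 386 906 014 mm⁴.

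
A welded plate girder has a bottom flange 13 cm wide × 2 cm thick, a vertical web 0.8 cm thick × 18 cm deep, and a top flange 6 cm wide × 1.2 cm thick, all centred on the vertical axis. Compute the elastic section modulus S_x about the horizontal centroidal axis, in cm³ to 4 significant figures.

Break the section into simple shapes (no overlaps), measuring from the bottom-left corner of the bounding box.
Bottom plate: 13 × 2, A = 26 cm², y = 1 cm, Ī = 8.66667 cm⁴.
Web plate: 0.8 × 18, A = 14.4 cm², y = 11 cm, Ī = 388.8 cm⁴.
Top plate: 6 × 1.2, A = 7.2 cm², y = 20.6 cm, Ī = 0.864 cm⁴.
Centroid: ȳ = ΣA·y / ΣA = 6.98992 cm.
Transfer each piece to the horizontal centroidal axis using Ī + A·d² with d = y − 6.98992:
  bottom plate: d = -5.98992 cm → contributes +941.523 cm⁴
  web plate: d = 4.01008 cm → contributes +620.363 cm⁴
  top plate: d = 13.6101 cm → contributes +1334.55 cm⁴
Total I = 2896.44 cm⁴.
Extreme fibre distance c = 14.2101 cm; S = I/c = 203.83 cm³.

S_x ≈ 203.8 cm³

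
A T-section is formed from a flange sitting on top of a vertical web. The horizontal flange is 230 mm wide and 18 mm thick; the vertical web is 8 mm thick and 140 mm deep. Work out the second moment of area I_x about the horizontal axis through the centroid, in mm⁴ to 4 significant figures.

I_x ≈ 7.443 × 10⁶ mm⁴

Break the section into simple shapes (no overlaps), measuring from the bottom-left corner of the bounding box.
Flange: 230 × 18, A = 4 140 mm², y = 149 mm, Ī = 111 780 mm⁴.
Web: 8 × 140, A = 1 120 mm², y = 70 mm, Ī = 1 829 333 mm⁴.
Centroid: ȳ = ΣA·y / ΣA = 132.179 mm.
Transfer each piece to the horizontal axis through the centroid using Ī + A·d² with d = y − 132.179:
  flange: d = 16.8213 mm → contributes +1 283 217 mm⁴
  web: d = -62.1787 mm → contributes +6 159 468 mm⁴
Total I = 7 442 685 mm⁴.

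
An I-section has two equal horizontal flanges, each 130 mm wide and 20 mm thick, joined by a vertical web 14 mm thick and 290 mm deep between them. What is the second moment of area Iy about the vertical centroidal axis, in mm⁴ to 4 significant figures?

Break the section into simple shapes (no overlaps), measuring from the bottom-left corner of the bounding box.
Bottom flange: 130 × 20, A = 2 600 mm², x = 65 mm, Ī = 3 661 667 mm⁴.
Web: 14 × 290, A = 4 060 mm², x = 65 mm, Ī = 66313.3 mm⁴.
Top flange: 130 × 20, A = 2 600 mm², x = 65 mm, Ī = 3 661 667 mm⁴.
By symmetry the centroid is at mid-width, x̄ = 65 mm.
All pieces are centred on the vertical centroidal axis, so I = ΣĪ = 7 389 647 mm⁴.

Iy ≈ 7.390 × 10⁶ mm⁴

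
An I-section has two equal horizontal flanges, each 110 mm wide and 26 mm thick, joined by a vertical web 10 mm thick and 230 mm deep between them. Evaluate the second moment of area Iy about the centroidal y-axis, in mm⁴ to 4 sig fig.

Treat the section as a set of non-overlapping primitives; coordinates are from the bounding-box lower-left.
Bottom flange: 110 × 26, A = 2 860 mm², x = 55 mm, Ī = 2 883 833 mm⁴.
Web: 10 × 230, A = 2 300 mm², x = 55 mm, Ī = 19166.7 mm⁴.
Top flange: 110 × 26, A = 2 860 mm², x = 55 mm, Ī = 2 883 833 mm⁴.
By symmetry the centroid is at mid-width, x̄ = 55 mm.
All pieces are centred on the centroidal y-axis, so I = ΣĪ = 5 786 833 mm⁴.

Iy ≈ 5.787 × 10⁶ mm⁴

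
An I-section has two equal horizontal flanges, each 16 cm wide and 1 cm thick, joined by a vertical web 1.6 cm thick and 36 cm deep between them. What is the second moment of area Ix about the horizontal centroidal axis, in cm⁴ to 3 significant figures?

Ix ≈ 1.72 × 10⁴ cm⁴

Decompose the section into non-overlapping parts with the origin at the bottom-left of its bounding rectangle.
Bottom flange: 16 × 1, A = 16 cm², y = 0.5 cm, Ī = 1.3333 cm⁴.
Web: 1.6 × 36, A = 57.6 cm², y = 19 cm, Ī = 6220.8 cm⁴.
Top flange: 16 × 1, A = 16 cm², y = 37.5 cm, Ī = 1.3333 cm⁴.
By symmetry the centroid is at mid-height, ȳ = 19 cm.
Transfer each piece to the horizontal centroidal axis using Ī + A·d² with d = y − 19:
  bottom flange: d = -18.5 cm → contributes +5477.3 cm⁴
  web: d = 0 cm → contributes +6220.8 cm⁴
  top flange: d = 18.5 cm → contributes +5477.3 cm⁴
Total I = 17 175 cm⁴.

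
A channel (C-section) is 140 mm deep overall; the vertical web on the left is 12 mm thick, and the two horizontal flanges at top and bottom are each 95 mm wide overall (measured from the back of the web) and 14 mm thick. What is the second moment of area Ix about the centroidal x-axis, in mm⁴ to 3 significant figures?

Ix ≈ 1.20 × 10⁷ mm⁴

Split into non-overlapping primitives; take the origin at the lower-left of the bounding box.
Web: 12 × 140, A = 1 680 mm², y = 70 mm, Ī = 2 744 000 mm⁴.
Top flange (beyond web): 83 × 14, A = 1 162 mm², y = 133 mm, Ī = 18 979 mm⁴.
Bottom flange (beyond web): 83 × 14, A = 1 162 mm², y = 7 mm, Ī = 18 979 mm⁴.
By symmetry the centroid is at mid-height, ȳ = 70 mm.
Transfer each piece to the centroidal x-axis using Ī + A·d² with d = y − 70:
  web: d = 0 mm → contributes +2 744 000 mm⁴
  top flange (beyond web): d = 63 mm → contributes +4 630 957 mm⁴
  bottom flange (beyond web): d = -63 mm → contributes +4 630 957 mm⁴
Total I = 12 005 915 mm⁴.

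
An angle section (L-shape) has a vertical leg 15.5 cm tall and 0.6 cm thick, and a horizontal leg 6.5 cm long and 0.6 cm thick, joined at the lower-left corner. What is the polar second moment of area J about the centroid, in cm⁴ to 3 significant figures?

J ≈ 366 cm⁴

Split into non-overlapping primitives; take the origin at the lower-left of the bounding box.
Vertical leg: 0.6 × 15.5, A = 9.3 cm², y = 7.75 cm, Ī = 186.19 cm⁴.
Horizontal leg (remainder): 5.9 × 0.6, A = 3.54 cm², y = 0.3 cm, Ī = 0.1062 cm⁴.
Centroid: ȳ = ΣA·y / ΣA = 5.696 cm.
Transfer each piece to the centroidal x-axis using Ī + A·d² with d = y − 5.696:
  vertical leg: d = 2.054 cm → contributes +225.43 cm⁴
  horizontal leg (remainder): d = -5.396 cm → contributes +103.18 cm⁴
Total I = 328.61 cm⁴.
For the y-axis: x̄ = 1.196 cm.
Repeating about the centroidal y-axis gives I_y = 37.63 cm⁴.
Polar second moment: J = I_x + I_y = 366.24 cm⁴.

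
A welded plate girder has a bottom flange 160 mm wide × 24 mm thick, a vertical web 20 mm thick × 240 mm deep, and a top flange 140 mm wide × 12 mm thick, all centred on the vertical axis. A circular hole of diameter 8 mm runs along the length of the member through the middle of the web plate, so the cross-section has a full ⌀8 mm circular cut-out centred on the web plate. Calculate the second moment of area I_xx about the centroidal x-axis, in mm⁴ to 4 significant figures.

Decompose the section into non-overlapping parts with the origin at the bottom-left of its bounding rectangle.
Bottom plate: 160 × 24, A = 3 840 mm², y = 12 mm, Ī = 184 320 mm⁴.
Web plate: 20 × 240, A = 4 800 mm², y = 144 mm, Ī = 23 040 000 mm⁴.
Top plate: 140 × 12, A = 1 680 mm², y = 270 mm, Ī = 20 160 mm⁴.
Hole (subtracted): ⌀8, A = 50.2655 mm², y = 144 mm, Ī = 201.062 mm⁴.
Centroid: ȳ = ΣA·y / ΣA = 115.255 mm.
Transfer each piece to the centroidal x-axis using Ī + A·d² with d = y − 115.255:
  bottom plate: d = -103.255 mm → contributes +41 125 117 mm⁴
  web plate: d = 28.7447 mm → contributes +27 006 026 mm⁴
  top plate: d = 154.745 mm → contributes +40 249 287 mm⁴
  hole: d = 28.7447 mm → contributes −41733.2 mm⁴
Total I = 108 338 696 mm⁴.

I_xx ≈ 1.083 × 10⁸ mm⁴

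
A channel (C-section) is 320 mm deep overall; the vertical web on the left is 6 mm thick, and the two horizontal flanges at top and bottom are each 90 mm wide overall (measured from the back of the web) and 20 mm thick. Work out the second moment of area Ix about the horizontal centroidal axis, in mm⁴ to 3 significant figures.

Treat the section as a set of non-overlapping primitives; coordinates are from the bounding-box lower-left.
Web: 6 × 320, A = 1 920 mm², y = 160 mm, Ī = 16 384 000 mm⁴.
Top flange (beyond web): 84 × 20, A = 1 680 mm², y = 310 mm, Ī = 56 000 mm⁴.
Bottom flange (beyond web): 84 × 20, A = 1 680 mm², y = 10 mm, Ī = 56 000 mm⁴.
By symmetry the centroid is at mid-height, ȳ = 160 mm.
Transfer each piece to the horizontal centroidal axis using Ī + A·d² with d = y − 160:
  web: d = 0 mm → contributes +16 384 000 mm⁴
  top flange (beyond web): d = 150 mm → contributes +37 856 000 mm⁴
  bottom flange (beyond web): d = -150 mm → contributes +37 856 000 mm⁴
Total I = 92 096 000 mm⁴.

Ix ≈ 9.21 × 10⁷ mm⁴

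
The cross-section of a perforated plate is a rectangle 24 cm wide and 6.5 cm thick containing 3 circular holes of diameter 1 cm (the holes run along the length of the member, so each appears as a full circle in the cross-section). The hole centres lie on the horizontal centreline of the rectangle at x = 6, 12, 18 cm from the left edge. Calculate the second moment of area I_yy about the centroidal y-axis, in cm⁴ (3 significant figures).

I_yy ≈ 7430 cm⁴

Split into non-overlapping primitives; take the origin at the lower-left of the bounding box.
Plate: 24 × 6.5, A = 156 cm², x = 12 cm, Ī = 7 488 cm⁴.
Hole 1 (subtracted): ⌀1, A = 0.7854 cm², x = 6 cm, Ī = 0.049087 cm⁴.
Hole 2 (subtracted): ⌀1, A = 0.7854 cm², x = 12 cm, Ī = 0.049087 cm⁴.
Hole 3 (subtracted): ⌀1, A = 0.7854 cm², x = 18 cm, Ī = 0.049087 cm⁴.
By symmetry the centroid is at mid-width, x̄ = 12 cm.
Transfer each piece to the centroidal y-axis using Ī + A·d² with d = x − 12:
  plate: d = 0 cm → contributes +7 488 cm⁴
  hole 1: d = -6 cm → contributes −28.323 cm⁴
  hole 2: d = 0 cm → contributes −0.049087 cm⁴
  hole 3: d = 6 cm → contributes −28.323 cm⁴
Total I = 7431.3 cm⁴.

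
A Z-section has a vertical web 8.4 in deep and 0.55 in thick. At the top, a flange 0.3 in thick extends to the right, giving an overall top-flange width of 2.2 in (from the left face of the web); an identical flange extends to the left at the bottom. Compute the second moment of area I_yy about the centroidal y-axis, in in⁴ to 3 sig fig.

I_yy ≈ 1.54 in⁴

Break the section into simple shapes (no overlaps), measuring from the bottom-left corner of the bounding box.
Web: 0.55 × 8.4, A = 4.62 in², x = 1.925 in, Ī = 0.11646 in⁴.
Top flange (beyond web): 1.65 × 0.3, A = 0.495 in², x = 3.025 in, Ī = 0.1123 in⁴.
Bottom flange (beyond web): 1.65 × 0.3, A = 0.495 in², x = 0.825 in, Ī = 0.1123 in⁴.
Centroid: x̄ = ΣA·x / ΣA = 1.925 in.
Transfer each piece to the centroidal y-axis using Ī + A·d² with d = x − 1.925:
  web: d = 0 in → contributes +0.11646 in⁴
  top flange (beyond web): d = 1.1 in → contributes +0.71125 in⁴
  bottom flange (beyond web): d = -1.1 in → contributes +0.71125 in⁴
Total I = 1.539 in⁴.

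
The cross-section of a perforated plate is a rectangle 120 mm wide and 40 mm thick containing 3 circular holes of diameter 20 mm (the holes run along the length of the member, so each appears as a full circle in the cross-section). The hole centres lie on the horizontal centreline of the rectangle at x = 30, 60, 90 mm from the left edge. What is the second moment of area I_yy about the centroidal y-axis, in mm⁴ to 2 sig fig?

I_yy ≈ 5.2 × 10⁶ mm⁴

Split into non-overlapping primitives; take the origin at the lower-left of the bounding box.
Plate: 120 × 40, A = 4 800 mm², x = 60 mm, Ī = 5 760 000 mm⁴.
Hole 1 (subtracted): ⌀20, A = 314.2 mm², x = 30 mm, Ī = 7 854 mm⁴.
Hole 2 (subtracted): ⌀20, A = 314.2 mm², x = 60 mm, Ī = 7 854 mm⁴.
Hole 3 (subtracted): ⌀20, A = 314.2 mm², x = 90 mm, Ī = 7 854 mm⁴.
By symmetry the centroid is at mid-width, x̄ = 60 mm.
Transfer each piece to the centroidal y-axis using Ī + A·d² with d = x − 60:
  plate: d = 0 mm → contributes +5 760 000 mm⁴
  hole 1: d = -30 mm → contributes −290 597 mm⁴
  hole 2: d = 0 mm → contributes −7 854 mm⁴
  hole 3: d = 30 mm → contributes −290 597 mm⁴
Total I = 5 170 951 mm⁴.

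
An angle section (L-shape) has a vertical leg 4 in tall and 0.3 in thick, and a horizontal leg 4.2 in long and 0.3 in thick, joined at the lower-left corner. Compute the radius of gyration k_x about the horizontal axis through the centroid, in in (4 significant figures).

Treat the section as a set of non-overlapping primitives; coordinates are from the bounding-box lower-left.
Vertical leg: 0.3 × 4, A = 1.2 in², y = 2 in, Ī = 1.6 in⁴.
Horizontal leg (remainder): 3.9 × 0.3, A = 1.17 in², y = 0.15 in, Ī = 0.008775 in⁴.
Centroid: ȳ = ΣA·y / ΣA = 1.08671 in.
Transfer each piece to the horizontal axis through the centroid using Ī + A·d² with d = y − 1.08671:
  vertical leg: d = 0.913291 in → contributes +2.60092 in⁴
  horizontal leg (remainder): d = -0.936709 in → contributes +1.03536 in⁴
Total I = 3.63628 in⁴.
Radius of gyration: k = √(I/A) = √(3.63628 / 2.37) = 1.23867 in.

k_x ≈ 1.239 in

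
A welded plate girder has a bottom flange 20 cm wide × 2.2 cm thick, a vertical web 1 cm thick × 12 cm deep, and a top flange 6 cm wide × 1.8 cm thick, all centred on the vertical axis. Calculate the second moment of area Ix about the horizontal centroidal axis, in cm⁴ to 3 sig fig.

Ix ≈ 2050 cm⁴

Break the section into simple shapes (no overlaps), measuring from the bottom-left corner of the bounding box.
Bottom plate: 20 × 2.2, A = 44 cm², y = 1.1 cm, Ī = 17.747 cm⁴.
Web plate: 1 × 12, A = 12 cm², y = 8.2 cm, Ī = 144 cm⁴.
Top plate: 6 × 1.8, A = 10.8 cm², y = 15.1 cm, Ī = 2.916 cm⁴.
Centroid: ȳ = ΣA·y / ΣA = 4.6389 cm.
Transfer each piece to the horizontal centroidal axis using Ī + A·d² with d = y − 4.6389:
  bottom plate: d = -3.5389 cm → contributes +568.8 cm⁴
  web plate: d = 3.5611 cm → contributes +296.18 cm⁴
  top plate: d = 10.461 cm → contributes +1184.8 cm⁴
Total I = 2049.8 cm⁴.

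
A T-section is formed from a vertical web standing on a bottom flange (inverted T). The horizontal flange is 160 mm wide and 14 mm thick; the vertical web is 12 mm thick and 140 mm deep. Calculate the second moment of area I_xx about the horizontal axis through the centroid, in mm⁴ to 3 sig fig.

I_xx ≈ 8.47 × 10⁶ mm⁴

Decompose the section into non-overlapping parts with the origin at the bottom-left of its bounding rectangle.
Flange: 160 × 14, A = 2 240 mm², y = 7 mm, Ī = 36 587 mm⁴.
Web: 12 × 140, A = 1 680 mm², y = 84 mm, Ī = 2 744 000 mm⁴.
Centroid: ȳ = ΣA·y / ΣA = 40 mm.
Transfer each piece to the horizontal axis through the centroid using Ī + A·d² with d = y − 40:
  flange: d = -33 mm → contributes +2 475 947 mm⁴
  web: d = 44 mm → contributes +5 996 480 mm⁴
Total I = 8 472 427 mm⁴.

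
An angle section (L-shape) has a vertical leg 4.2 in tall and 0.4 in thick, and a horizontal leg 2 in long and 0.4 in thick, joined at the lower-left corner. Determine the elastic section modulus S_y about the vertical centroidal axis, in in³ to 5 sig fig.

Break the section into simple shapes (no overlaps), measuring from the bottom-left corner of the bounding box.
Vertical leg: 0.4 × 4.2, A = 1.68 in², x = 0.2 in, Ī = 0.0224 in⁴.
Horizontal leg (remainder): 1.6 × 0.4, A = 0.64 in², x = 1.2 in, Ī = 0.1365333 in⁴.
Centroid: x̄ = ΣA·x / ΣA = 0.4758621 in.
Transfer each piece to the vertical centroidal axis using Ī + A·d² with d = x − 0.4758621:
  vertical leg: d = -0.2758621 in → contributes +0.1502478 in⁴
  horizontal leg (remainder): d = 0.7241379 in → contributes +0.4721338 in⁴
Total I = 0.6223816 in⁴.
Extreme fibre distance c = 1.524138 in; S = I/c = 0.4083499 in³.

S_y ≈ 0.40835 in³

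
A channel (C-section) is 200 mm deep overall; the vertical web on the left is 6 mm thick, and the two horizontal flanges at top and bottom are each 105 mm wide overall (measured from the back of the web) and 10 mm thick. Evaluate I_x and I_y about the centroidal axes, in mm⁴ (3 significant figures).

Split into non-overlapping primitives; take the origin at the lower-left of the bounding box.
Web: 6 × 200, A = 1 200 mm², y = 100 mm, Ī = 4 000 000 mm⁴.
Top flange (beyond web): 99 × 10, A = 990 mm², y = 195 mm, Ī = 8 250 mm⁴.
Bottom flange (beyond web): 99 × 10, A = 990 mm², y = 5 mm, Ī = 8 250 mm⁴.
By symmetry the centroid is at mid-height, ȳ = 100 mm.
Transfer each piece to the centroidal x-axis using Ī + A·d² with d = y − 100:
  web: d = 0 mm → contributes +4 000 000 mm⁴
  top flange (beyond web): d = 95 mm → contributes +8 943 000 mm⁴
  bottom flange (beyond web): d = -95 mm → contributes +8 943 000 mm⁴
Total I = 21 886 000 mm⁴.
For the y-axis: x̄ = 35.689 mm.
Repeating about the centroidal y-axis gives I_y = 3 680 152 mm⁴.

I_x ≈ 2.19 × 10⁷ mm⁴, I_y ≈ 3.68 × 10⁶ mm⁴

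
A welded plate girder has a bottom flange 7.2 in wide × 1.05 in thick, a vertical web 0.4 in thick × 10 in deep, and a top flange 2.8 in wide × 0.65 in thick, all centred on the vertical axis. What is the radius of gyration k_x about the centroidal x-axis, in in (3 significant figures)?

k_x ≈ 4.23 in

Treat the section as a set of non-overlapping primitives; coordinates are from the bounding-box lower-left.
Bottom plate: 7.2 × 1.05, A = 7.56 in², y = 0.525 in, Ī = 0.69458 in⁴.
Web plate: 0.4 × 10, A = 4 in², y = 6.05 in, Ī = 33.333 in⁴.
Top plate: 2.8 × 0.65, A = 1.82 in², y = 11.375 in, Ī = 0.064079 in⁴.
Centroid: ȳ = ΣA·y / ΣA = 3.6526 in.
Transfer each piece to the centroidal x-axis using Ī + A·d² with d = y − 3.6526:
  bottom plate: d = -3.1276 in → contributes +74.645 in⁴
  web plate: d = 2.3974 in → contributes +56.324 in⁴
  top plate: d = 7.7224 in → contributes +108.6 in⁴
Total I = 239.57 in⁴.
Radius of gyration: k = √(I/A) = √(239.57 / 13.38) = 4.2314 in.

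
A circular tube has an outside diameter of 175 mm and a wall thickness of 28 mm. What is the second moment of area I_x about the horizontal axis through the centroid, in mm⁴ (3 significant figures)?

Decompose the section into non-overlapping parts with the origin at the bottom-left of its bounding rectangle.
Outer circle: ⌀175, A = 24 053 mm², y = 87.5 mm, Ī = 46 038 598 mm⁴.
Bore (subtracted): ⌀119, A = 11 122 mm², y = 87.5 mm, Ī = 9 843 686 mm⁴.
By symmetry the centroid is at mid-height, ȳ = 87.5 mm.
All pieces are centred on the horizontal axis through the centroid, so I = ΣĪ (holes subtracted) = 36 194 913 mm⁴.

I_x ≈ 3.62 × 10⁷ mm⁴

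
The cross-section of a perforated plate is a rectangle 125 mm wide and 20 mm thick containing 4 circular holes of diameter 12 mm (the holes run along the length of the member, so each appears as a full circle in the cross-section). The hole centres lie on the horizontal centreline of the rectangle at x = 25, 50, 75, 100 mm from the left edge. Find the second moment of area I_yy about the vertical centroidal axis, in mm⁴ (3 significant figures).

Break the section into simple shapes (no overlaps), measuring from the bottom-left corner of the bounding box.
Plate: 125 × 20, A = 2 500 mm², x = 62.5 mm, Ī = 3 255 208 mm⁴.
Hole 1 (subtracted): ⌀12, A = 113.1 mm², x = 25 mm, Ī = 1017.9 mm⁴.
Hole 2 (subtracted): ⌀12, A = 113.1 mm², x = 50 mm, Ī = 1017.9 mm⁴.
Hole 3 (subtracted): ⌀12, A = 113.1 mm², x = 75 mm, Ī = 1017.9 mm⁴.
Hole 4 (subtracted): ⌀12, A = 113.1 mm², x = 100 mm, Ī = 1017.9 mm⁴.
By symmetry the centroid is at mid-width, x̄ = 62.5 mm.
Transfer each piece to the vertical centroidal axis using Ī + A·d² with d = x − 62.5:
  plate: d = 0 mm → contributes +3 255 208 mm⁴
  hole 1: d = -37.5 mm → contributes −160 061 mm⁴
  hole 2: d = -12.5 mm → contributes −18 689 mm⁴
  hole 3: d = 12.5 mm → contributes −18 689 mm⁴
  hole 4: d = 37.5 mm → contributes −160 061 mm⁴
Total I = 2 897 708 mm⁴.

I_yy ≈ 2.90 × 10⁶ mm⁴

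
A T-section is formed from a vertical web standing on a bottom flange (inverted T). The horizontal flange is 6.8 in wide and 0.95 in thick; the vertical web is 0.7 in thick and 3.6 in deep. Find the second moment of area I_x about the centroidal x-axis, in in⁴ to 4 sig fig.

Break the section into simple shapes (no overlaps), measuring from the bottom-left corner of the bounding box.
Flange: 6.8 × 0.95, A = 6.46 in², y = 0.475 in, Ī = 0.485846 in⁴.
Web: 0.7 × 3.6, A = 2.52 in², y = 2.75 in, Ī = 2.7216 in⁴.
Centroid: ȳ = ΣA·y / ΣA = 1.11342 in.
Transfer each piece to the centroidal x-axis using Ī + A·d² with d = y − 1.11342:
  flange: d = -0.638419 in → contributes +3.1188 in⁴
  web: d = 1.63658 in → contributes +9.47116 in⁴
Total I = 12.59 in⁴.

I_x ≈ 12.59 in⁴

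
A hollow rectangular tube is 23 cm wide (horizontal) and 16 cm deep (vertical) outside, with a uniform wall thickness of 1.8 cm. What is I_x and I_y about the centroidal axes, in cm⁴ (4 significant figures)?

I_x ≈ 4768 cm⁴, I_y ≈ 8678 cm⁴

Break the section into simple shapes (no overlaps), measuring from the bottom-left corner of the bounding box.
Outer rectangle: 23 × 16, A = 368 cm², y = 8 cm, Ī = 7850.67 cm⁴.
Inner void (subtracted): 19.4 × 12.4, A = 240.56 cm², y = 8 cm, Ī = 3082.38 cm⁴.
By symmetry the centroid is at mid-height, ȳ = 8 cm.
All pieces are centred on the centroidal x-axis, so I = ΣĪ (holes subtracted) = 4768.29 cm⁴.
Repeating about the centroidal y-axis gives I_y = 8677.9 cm⁴.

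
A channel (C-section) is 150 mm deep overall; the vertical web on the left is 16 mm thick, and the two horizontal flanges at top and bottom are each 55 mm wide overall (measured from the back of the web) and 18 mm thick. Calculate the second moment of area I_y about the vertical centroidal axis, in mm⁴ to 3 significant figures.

I_y ≈ 8.99 × 10⁵ mm⁴

Split into non-overlapping primitives; take the origin at the lower-left of the bounding box.
Web: 16 × 150, A = 2 400 mm², x = 8 mm, Ī = 51 200 mm⁴.
Top flange (beyond web): 39 × 18, A = 702 mm², x = 35.5 mm, Ī = 88 979 mm⁴.
Bottom flange (beyond web): 39 × 18, A = 702 mm², x = 35.5 mm, Ī = 88 979 mm⁴.
Centroid: x̄ = ΣA·x / ΣA = 18.15 mm.
Transfer each piece to the vertical centroidal axis using Ī + A·d² with d = x − 18.15:
  web: d = -10.15 mm → contributes +298 446 mm⁴
  top flange (beyond web): d = 17.35 mm → contributes +300 300 mm⁴
  bottom flange (beyond web): d = 17.35 mm → contributes +300 300 mm⁴
Total I = 899 047 mm⁴.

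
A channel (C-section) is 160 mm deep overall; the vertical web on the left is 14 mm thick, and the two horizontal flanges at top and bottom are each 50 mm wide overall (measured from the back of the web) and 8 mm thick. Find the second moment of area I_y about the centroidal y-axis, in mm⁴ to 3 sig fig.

Treat the section as a set of non-overlapping primitives; coordinates are from the bounding-box lower-left.
Web: 14 × 160, A = 2 240 mm², x = 7 mm, Ī = 36 587 mm⁴.
Top flange (beyond web): 36 × 8, A = 288 mm², x = 32 mm, Ī = 31 104 mm⁴.
Bottom flange (beyond web): 36 × 8, A = 288 mm², x = 32 mm, Ī = 31 104 mm⁴.
Centroid: x̄ = ΣA·x / ΣA = 12.114 mm.
Transfer each piece to the centroidal y-axis using Ī + A·d² with d = x − 12.114:
  web: d = -5.1136 mm → contributes +95 161 mm⁴
  top flange (beyond web): d = 19.886 mm → contributes +144 999 mm⁴
  bottom flange (beyond web): d = 19.886 mm → contributes +144 999 mm⁴
Total I = 385 158 mm⁴.

I_y ≈ 3.85 × 10⁵ mm⁴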